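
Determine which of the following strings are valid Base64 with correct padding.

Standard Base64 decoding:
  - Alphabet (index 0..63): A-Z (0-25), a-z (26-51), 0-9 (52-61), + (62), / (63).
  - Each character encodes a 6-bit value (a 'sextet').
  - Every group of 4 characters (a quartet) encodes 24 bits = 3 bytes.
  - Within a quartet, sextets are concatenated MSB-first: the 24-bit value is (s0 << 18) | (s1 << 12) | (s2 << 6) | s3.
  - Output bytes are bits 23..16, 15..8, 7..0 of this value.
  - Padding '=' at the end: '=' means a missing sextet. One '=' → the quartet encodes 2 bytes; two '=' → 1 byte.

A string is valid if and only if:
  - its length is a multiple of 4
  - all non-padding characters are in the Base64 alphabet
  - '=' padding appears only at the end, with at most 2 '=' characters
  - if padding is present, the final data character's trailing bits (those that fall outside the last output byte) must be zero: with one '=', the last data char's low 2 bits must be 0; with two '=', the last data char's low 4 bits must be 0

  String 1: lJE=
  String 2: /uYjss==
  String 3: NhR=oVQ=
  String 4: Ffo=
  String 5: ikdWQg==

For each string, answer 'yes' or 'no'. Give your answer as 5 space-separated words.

String 1: 'lJE=' → valid
String 2: '/uYjss==' → invalid (bad trailing bits)
String 3: 'NhR=oVQ=' → invalid (bad char(s): ['=']; '=' in middle)
String 4: 'Ffo=' → valid
String 5: 'ikdWQg==' → valid

Answer: yes no no yes yes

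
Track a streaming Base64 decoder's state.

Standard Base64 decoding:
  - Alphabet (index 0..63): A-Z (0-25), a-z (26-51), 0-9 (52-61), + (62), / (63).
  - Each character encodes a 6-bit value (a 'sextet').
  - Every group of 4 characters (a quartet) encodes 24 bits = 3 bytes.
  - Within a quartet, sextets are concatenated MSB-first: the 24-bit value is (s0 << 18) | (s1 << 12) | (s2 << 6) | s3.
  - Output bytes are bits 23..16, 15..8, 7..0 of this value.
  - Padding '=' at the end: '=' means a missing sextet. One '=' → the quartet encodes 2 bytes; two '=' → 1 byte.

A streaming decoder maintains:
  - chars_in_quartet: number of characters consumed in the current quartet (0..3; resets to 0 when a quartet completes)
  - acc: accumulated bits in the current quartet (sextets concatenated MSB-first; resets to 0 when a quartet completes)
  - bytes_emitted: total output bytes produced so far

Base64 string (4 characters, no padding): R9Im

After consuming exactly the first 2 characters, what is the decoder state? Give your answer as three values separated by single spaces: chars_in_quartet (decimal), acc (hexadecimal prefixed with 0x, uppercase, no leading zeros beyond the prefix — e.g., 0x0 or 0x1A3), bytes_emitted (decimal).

Answer: 2 0x47D 0

Derivation:
After char 0 ('R'=17): chars_in_quartet=1 acc=0x11 bytes_emitted=0
After char 1 ('9'=61): chars_in_quartet=2 acc=0x47D bytes_emitted=0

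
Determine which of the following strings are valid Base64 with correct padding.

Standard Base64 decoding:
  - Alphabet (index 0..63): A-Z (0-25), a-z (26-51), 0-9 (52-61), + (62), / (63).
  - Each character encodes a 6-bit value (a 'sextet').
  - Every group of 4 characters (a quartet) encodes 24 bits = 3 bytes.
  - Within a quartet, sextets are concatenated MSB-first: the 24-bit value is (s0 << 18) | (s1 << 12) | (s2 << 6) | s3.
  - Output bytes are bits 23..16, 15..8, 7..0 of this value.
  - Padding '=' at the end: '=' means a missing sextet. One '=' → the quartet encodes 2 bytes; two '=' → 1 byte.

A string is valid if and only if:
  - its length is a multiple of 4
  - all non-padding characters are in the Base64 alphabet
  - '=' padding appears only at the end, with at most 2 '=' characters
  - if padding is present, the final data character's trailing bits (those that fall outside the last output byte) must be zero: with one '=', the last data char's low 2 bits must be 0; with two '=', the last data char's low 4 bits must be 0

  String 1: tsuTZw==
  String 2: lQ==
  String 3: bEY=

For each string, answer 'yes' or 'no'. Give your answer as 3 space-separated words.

String 1: 'tsuTZw==' → valid
String 2: 'lQ==' → valid
String 3: 'bEY=' → valid

Answer: yes yes yes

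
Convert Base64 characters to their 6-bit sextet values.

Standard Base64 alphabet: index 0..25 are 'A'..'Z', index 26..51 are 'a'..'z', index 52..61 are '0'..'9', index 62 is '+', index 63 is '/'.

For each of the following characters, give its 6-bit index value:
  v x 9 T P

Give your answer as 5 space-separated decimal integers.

'v': a..z range, 26 + ord('v') − ord('a') = 47
'x': a..z range, 26 + ord('x') − ord('a') = 49
'9': 0..9 range, 52 + ord('9') − ord('0') = 61
'T': A..Z range, ord('T') − ord('A') = 19
'P': A..Z range, ord('P') − ord('A') = 15

Answer: 47 49 61 19 15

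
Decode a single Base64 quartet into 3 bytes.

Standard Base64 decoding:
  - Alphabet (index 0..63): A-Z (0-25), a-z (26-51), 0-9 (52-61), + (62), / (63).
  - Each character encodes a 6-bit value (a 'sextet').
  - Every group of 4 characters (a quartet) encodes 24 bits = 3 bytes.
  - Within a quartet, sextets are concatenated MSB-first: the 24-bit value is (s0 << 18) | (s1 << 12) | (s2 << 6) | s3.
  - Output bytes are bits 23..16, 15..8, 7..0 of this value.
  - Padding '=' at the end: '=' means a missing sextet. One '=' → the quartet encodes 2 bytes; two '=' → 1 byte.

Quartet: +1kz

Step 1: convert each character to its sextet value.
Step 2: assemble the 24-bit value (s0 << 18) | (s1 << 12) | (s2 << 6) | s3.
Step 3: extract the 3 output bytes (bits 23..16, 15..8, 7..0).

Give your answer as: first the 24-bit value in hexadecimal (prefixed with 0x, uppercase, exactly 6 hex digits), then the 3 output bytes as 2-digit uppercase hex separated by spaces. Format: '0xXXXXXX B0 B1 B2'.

Answer: 0xFB5933 FB 59 33

Derivation:
Sextets: +=62, 1=53, k=36, z=51
24-bit: (62<<18) | (53<<12) | (36<<6) | 51
      = 0xF80000 | 0x035000 | 0x000900 | 0x000033
      = 0xFB5933
Bytes: (v>>16)&0xFF=FB, (v>>8)&0xFF=59, v&0xFF=33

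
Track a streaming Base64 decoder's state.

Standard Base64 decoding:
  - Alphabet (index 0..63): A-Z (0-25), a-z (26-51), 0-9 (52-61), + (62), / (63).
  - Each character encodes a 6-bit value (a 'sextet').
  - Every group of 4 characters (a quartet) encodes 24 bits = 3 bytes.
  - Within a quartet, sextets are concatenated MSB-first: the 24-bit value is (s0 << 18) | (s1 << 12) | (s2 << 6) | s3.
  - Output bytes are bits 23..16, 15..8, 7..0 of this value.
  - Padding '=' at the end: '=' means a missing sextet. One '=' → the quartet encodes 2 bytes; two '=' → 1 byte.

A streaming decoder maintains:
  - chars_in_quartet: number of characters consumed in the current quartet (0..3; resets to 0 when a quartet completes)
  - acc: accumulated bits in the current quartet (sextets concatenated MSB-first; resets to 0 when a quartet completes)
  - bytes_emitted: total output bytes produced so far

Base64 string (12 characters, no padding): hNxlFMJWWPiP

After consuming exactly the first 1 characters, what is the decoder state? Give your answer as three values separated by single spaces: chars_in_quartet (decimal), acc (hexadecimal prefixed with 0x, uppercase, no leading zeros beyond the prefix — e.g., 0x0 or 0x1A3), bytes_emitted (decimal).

After char 0 ('h'=33): chars_in_quartet=1 acc=0x21 bytes_emitted=0

Answer: 1 0x21 0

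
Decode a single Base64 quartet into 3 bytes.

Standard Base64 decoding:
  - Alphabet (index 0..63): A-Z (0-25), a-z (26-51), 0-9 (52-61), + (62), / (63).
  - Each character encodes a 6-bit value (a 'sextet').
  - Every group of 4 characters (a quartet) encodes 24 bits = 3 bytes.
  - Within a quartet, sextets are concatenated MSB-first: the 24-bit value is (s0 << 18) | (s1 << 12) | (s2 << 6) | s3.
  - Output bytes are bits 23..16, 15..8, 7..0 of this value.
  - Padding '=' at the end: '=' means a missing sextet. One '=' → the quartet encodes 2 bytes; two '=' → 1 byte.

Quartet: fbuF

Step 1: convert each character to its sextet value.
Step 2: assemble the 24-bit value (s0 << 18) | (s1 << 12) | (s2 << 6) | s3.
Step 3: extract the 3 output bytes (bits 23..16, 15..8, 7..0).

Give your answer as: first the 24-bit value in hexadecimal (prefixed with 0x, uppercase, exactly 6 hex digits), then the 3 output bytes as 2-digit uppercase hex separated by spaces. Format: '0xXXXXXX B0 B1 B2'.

Sextets: f=31, b=27, u=46, F=5
24-bit: (31<<18) | (27<<12) | (46<<6) | 5
      = 0x7C0000 | 0x01B000 | 0x000B80 | 0x000005
      = 0x7DBB85
Bytes: (v>>16)&0xFF=7D, (v>>8)&0xFF=BB, v&0xFF=85

Answer: 0x7DBB85 7D BB 85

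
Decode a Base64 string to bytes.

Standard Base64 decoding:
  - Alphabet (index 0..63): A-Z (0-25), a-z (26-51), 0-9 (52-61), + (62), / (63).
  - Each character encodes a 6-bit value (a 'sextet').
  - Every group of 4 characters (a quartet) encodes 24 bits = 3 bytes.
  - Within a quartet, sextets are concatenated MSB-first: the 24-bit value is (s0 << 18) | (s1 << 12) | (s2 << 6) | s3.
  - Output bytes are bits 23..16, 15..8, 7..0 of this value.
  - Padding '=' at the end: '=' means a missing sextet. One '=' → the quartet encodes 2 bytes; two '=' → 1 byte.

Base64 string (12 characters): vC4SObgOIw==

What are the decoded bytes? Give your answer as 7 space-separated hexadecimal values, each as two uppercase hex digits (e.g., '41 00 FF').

After char 0 ('v'=47): chars_in_quartet=1 acc=0x2F bytes_emitted=0
After char 1 ('C'=2): chars_in_quartet=2 acc=0xBC2 bytes_emitted=0
After char 2 ('4'=56): chars_in_quartet=3 acc=0x2F0B8 bytes_emitted=0
After char 3 ('S'=18): chars_in_quartet=4 acc=0xBC2E12 -> emit BC 2E 12, reset; bytes_emitted=3
After char 4 ('O'=14): chars_in_quartet=1 acc=0xE bytes_emitted=3
After char 5 ('b'=27): chars_in_quartet=2 acc=0x39B bytes_emitted=3
After char 6 ('g'=32): chars_in_quartet=3 acc=0xE6E0 bytes_emitted=3
After char 7 ('O'=14): chars_in_quartet=4 acc=0x39B80E -> emit 39 B8 0E, reset; bytes_emitted=6
After char 8 ('I'=8): chars_in_quartet=1 acc=0x8 bytes_emitted=6
After char 9 ('w'=48): chars_in_quartet=2 acc=0x230 bytes_emitted=6
Padding '==': partial quartet acc=0x230 -> emit 23; bytes_emitted=7

Answer: BC 2E 12 39 B8 0E 23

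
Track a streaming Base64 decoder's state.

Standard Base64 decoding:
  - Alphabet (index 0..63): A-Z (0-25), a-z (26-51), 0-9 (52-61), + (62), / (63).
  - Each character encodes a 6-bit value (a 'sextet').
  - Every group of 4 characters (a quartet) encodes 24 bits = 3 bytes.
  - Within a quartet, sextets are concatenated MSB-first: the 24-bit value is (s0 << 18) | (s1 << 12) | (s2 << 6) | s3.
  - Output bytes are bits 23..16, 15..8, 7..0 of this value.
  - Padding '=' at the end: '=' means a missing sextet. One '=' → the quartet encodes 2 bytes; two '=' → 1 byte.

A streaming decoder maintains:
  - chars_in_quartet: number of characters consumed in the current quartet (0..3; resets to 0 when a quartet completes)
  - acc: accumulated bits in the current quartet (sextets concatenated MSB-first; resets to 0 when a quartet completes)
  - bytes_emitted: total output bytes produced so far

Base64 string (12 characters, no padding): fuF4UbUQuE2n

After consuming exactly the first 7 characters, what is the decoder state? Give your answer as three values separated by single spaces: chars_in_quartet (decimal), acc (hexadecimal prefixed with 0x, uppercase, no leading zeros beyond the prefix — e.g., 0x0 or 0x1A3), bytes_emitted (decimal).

After char 0 ('f'=31): chars_in_quartet=1 acc=0x1F bytes_emitted=0
After char 1 ('u'=46): chars_in_quartet=2 acc=0x7EE bytes_emitted=0
After char 2 ('F'=5): chars_in_quartet=3 acc=0x1FB85 bytes_emitted=0
After char 3 ('4'=56): chars_in_quartet=4 acc=0x7EE178 -> emit 7E E1 78, reset; bytes_emitted=3
After char 4 ('U'=20): chars_in_quartet=1 acc=0x14 bytes_emitted=3
After char 5 ('b'=27): chars_in_quartet=2 acc=0x51B bytes_emitted=3
After char 6 ('U'=20): chars_in_quartet=3 acc=0x146D4 bytes_emitted=3

Answer: 3 0x146D4 3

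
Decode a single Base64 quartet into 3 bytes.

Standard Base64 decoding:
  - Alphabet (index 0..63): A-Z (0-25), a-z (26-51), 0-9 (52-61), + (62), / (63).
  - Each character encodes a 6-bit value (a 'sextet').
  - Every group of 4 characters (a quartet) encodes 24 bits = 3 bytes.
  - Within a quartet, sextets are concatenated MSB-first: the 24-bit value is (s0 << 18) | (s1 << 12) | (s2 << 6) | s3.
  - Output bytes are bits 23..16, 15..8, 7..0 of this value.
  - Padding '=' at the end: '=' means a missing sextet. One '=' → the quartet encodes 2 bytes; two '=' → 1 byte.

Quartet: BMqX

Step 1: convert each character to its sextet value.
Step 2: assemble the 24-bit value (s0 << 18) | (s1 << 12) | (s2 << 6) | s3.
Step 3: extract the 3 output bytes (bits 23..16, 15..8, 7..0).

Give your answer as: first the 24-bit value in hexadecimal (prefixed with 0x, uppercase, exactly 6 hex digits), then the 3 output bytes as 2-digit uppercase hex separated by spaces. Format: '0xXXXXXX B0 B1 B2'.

Sextets: B=1, M=12, q=42, X=23
24-bit: (1<<18) | (12<<12) | (42<<6) | 23
      = 0x040000 | 0x00C000 | 0x000A80 | 0x000017
      = 0x04CA97
Bytes: (v>>16)&0xFF=04, (v>>8)&0xFF=CA, v&0xFF=97

Answer: 0x04CA97 04 CA 97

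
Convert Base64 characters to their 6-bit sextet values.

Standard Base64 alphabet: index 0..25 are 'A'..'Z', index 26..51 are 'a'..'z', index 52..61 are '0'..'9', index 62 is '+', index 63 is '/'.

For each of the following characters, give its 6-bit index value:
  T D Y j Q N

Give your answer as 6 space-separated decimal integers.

Answer: 19 3 24 35 16 13

Derivation:
'T': A..Z range, ord('T') − ord('A') = 19
'D': A..Z range, ord('D') − ord('A') = 3
'Y': A..Z range, ord('Y') − ord('A') = 24
'j': a..z range, 26 + ord('j') − ord('a') = 35
'Q': A..Z range, ord('Q') − ord('A') = 16
'N': A..Z range, ord('N') − ord('A') = 13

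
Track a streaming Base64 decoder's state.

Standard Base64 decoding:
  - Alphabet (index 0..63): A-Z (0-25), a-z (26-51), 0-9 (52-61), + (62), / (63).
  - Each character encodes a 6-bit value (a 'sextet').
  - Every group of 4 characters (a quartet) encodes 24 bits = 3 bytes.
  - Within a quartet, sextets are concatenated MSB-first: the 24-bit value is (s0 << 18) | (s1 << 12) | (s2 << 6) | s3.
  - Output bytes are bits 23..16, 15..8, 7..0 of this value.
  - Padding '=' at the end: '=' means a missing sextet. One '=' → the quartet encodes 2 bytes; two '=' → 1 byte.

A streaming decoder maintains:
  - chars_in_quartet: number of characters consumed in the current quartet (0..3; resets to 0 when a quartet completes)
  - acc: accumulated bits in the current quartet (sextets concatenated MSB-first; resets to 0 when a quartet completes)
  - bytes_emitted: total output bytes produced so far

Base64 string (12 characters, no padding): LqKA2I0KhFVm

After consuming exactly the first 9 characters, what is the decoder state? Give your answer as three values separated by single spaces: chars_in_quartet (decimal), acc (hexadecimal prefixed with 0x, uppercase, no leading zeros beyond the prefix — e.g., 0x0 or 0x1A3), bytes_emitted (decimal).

Answer: 1 0x21 6

Derivation:
After char 0 ('L'=11): chars_in_quartet=1 acc=0xB bytes_emitted=0
After char 1 ('q'=42): chars_in_quartet=2 acc=0x2EA bytes_emitted=0
After char 2 ('K'=10): chars_in_quartet=3 acc=0xBA8A bytes_emitted=0
After char 3 ('A'=0): chars_in_quartet=4 acc=0x2EA280 -> emit 2E A2 80, reset; bytes_emitted=3
After char 4 ('2'=54): chars_in_quartet=1 acc=0x36 bytes_emitted=3
After char 5 ('I'=8): chars_in_quartet=2 acc=0xD88 bytes_emitted=3
After char 6 ('0'=52): chars_in_quartet=3 acc=0x36234 bytes_emitted=3
After char 7 ('K'=10): chars_in_quartet=4 acc=0xD88D0A -> emit D8 8D 0A, reset; bytes_emitted=6
After char 8 ('h'=33): chars_in_quartet=1 acc=0x21 bytes_emitted=6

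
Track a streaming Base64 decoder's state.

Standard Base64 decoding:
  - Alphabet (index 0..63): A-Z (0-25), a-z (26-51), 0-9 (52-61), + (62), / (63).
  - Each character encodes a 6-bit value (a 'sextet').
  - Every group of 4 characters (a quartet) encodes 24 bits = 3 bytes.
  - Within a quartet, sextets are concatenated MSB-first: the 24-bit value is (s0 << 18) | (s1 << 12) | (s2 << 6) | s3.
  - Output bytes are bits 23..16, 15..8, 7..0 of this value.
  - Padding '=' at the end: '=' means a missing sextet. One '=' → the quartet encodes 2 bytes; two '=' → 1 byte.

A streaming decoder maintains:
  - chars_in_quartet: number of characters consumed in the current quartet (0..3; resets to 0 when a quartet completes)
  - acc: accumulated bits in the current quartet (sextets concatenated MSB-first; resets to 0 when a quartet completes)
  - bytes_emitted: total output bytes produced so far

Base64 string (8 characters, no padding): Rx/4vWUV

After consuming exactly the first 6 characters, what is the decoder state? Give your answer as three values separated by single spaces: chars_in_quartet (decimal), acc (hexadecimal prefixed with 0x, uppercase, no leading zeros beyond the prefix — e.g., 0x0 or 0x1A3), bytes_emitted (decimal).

After char 0 ('R'=17): chars_in_quartet=1 acc=0x11 bytes_emitted=0
After char 1 ('x'=49): chars_in_quartet=2 acc=0x471 bytes_emitted=0
After char 2 ('/'=63): chars_in_quartet=3 acc=0x11C7F bytes_emitted=0
After char 3 ('4'=56): chars_in_quartet=4 acc=0x471FF8 -> emit 47 1F F8, reset; bytes_emitted=3
After char 4 ('v'=47): chars_in_quartet=1 acc=0x2F bytes_emitted=3
After char 5 ('W'=22): chars_in_quartet=2 acc=0xBD6 bytes_emitted=3

Answer: 2 0xBD6 3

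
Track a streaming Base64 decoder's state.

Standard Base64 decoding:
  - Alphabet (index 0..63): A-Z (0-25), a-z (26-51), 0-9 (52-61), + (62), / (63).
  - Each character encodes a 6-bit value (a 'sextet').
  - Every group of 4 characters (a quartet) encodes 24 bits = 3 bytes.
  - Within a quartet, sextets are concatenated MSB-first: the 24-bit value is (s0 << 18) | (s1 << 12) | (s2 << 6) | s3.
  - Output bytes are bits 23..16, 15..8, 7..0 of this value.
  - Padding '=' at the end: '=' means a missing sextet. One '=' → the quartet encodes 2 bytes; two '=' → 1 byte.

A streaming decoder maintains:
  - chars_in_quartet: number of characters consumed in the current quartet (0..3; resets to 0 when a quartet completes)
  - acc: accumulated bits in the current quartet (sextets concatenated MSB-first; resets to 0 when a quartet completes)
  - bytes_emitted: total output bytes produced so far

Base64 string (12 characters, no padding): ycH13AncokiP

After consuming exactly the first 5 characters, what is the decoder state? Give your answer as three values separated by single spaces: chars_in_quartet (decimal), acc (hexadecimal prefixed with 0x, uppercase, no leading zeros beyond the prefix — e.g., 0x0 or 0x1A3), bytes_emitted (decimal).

After char 0 ('y'=50): chars_in_quartet=1 acc=0x32 bytes_emitted=0
After char 1 ('c'=28): chars_in_quartet=2 acc=0xC9C bytes_emitted=0
After char 2 ('H'=7): chars_in_quartet=3 acc=0x32707 bytes_emitted=0
After char 3 ('1'=53): chars_in_quartet=4 acc=0xC9C1F5 -> emit C9 C1 F5, reset; bytes_emitted=3
After char 4 ('3'=55): chars_in_quartet=1 acc=0x37 bytes_emitted=3

Answer: 1 0x37 3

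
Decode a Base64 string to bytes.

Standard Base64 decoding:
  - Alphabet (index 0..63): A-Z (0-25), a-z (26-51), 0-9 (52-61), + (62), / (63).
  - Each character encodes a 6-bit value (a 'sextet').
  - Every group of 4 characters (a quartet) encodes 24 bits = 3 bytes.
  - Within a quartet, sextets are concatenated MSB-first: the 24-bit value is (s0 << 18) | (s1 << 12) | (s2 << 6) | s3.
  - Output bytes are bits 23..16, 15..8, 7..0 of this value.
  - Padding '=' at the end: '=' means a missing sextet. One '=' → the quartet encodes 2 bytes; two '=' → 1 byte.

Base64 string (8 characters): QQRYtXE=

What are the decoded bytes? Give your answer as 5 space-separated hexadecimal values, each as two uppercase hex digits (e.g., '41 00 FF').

After char 0 ('Q'=16): chars_in_quartet=1 acc=0x10 bytes_emitted=0
After char 1 ('Q'=16): chars_in_quartet=2 acc=0x410 bytes_emitted=0
After char 2 ('R'=17): chars_in_quartet=3 acc=0x10411 bytes_emitted=0
After char 3 ('Y'=24): chars_in_quartet=4 acc=0x410458 -> emit 41 04 58, reset; bytes_emitted=3
After char 4 ('t'=45): chars_in_quartet=1 acc=0x2D bytes_emitted=3
After char 5 ('X'=23): chars_in_quartet=2 acc=0xB57 bytes_emitted=3
After char 6 ('E'=4): chars_in_quartet=3 acc=0x2D5C4 bytes_emitted=3
Padding '=': partial quartet acc=0x2D5C4 -> emit B5 71; bytes_emitted=5

Answer: 41 04 58 B5 71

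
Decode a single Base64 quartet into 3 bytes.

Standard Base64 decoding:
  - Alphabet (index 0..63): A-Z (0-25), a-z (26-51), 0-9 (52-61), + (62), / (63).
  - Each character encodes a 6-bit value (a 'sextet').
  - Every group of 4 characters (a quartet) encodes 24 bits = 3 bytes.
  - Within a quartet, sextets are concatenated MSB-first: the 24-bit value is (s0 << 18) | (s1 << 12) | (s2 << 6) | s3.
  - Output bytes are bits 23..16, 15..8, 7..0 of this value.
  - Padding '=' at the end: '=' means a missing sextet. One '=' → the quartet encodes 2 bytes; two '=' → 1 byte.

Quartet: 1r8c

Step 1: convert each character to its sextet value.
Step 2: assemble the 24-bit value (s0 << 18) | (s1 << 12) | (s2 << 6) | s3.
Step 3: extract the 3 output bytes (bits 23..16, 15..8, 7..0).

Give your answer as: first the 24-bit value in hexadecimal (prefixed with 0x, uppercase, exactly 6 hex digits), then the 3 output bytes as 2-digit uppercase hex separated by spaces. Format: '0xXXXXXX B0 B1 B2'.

Sextets: 1=53, r=43, 8=60, c=28
24-bit: (53<<18) | (43<<12) | (60<<6) | 28
      = 0xD40000 | 0x02B000 | 0x000F00 | 0x00001C
      = 0xD6BF1C
Bytes: (v>>16)&0xFF=D6, (v>>8)&0xFF=BF, v&0xFF=1C

Answer: 0xD6BF1C D6 BF 1C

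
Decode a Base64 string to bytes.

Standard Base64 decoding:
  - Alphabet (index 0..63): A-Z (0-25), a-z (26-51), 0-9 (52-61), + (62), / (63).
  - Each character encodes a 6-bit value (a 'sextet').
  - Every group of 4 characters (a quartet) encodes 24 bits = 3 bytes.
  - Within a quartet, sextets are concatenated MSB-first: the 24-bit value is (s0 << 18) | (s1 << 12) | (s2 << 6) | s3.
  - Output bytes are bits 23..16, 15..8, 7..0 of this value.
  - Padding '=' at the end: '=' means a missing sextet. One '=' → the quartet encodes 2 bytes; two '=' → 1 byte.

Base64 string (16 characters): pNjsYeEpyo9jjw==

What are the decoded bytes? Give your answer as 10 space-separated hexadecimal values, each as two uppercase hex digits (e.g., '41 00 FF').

Answer: A4 D8 EC 61 E1 29 CA 8F 63 8F

Derivation:
After char 0 ('p'=41): chars_in_quartet=1 acc=0x29 bytes_emitted=0
After char 1 ('N'=13): chars_in_quartet=2 acc=0xA4D bytes_emitted=0
After char 2 ('j'=35): chars_in_quartet=3 acc=0x29363 bytes_emitted=0
After char 3 ('s'=44): chars_in_quartet=4 acc=0xA4D8EC -> emit A4 D8 EC, reset; bytes_emitted=3
After char 4 ('Y'=24): chars_in_quartet=1 acc=0x18 bytes_emitted=3
After char 5 ('e'=30): chars_in_quartet=2 acc=0x61E bytes_emitted=3
After char 6 ('E'=4): chars_in_quartet=3 acc=0x18784 bytes_emitted=3
After char 7 ('p'=41): chars_in_quartet=4 acc=0x61E129 -> emit 61 E1 29, reset; bytes_emitted=6
After char 8 ('y'=50): chars_in_quartet=1 acc=0x32 bytes_emitted=6
After char 9 ('o'=40): chars_in_quartet=2 acc=0xCA8 bytes_emitted=6
After char 10 ('9'=61): chars_in_quartet=3 acc=0x32A3D bytes_emitted=6
After char 11 ('j'=35): chars_in_quartet=4 acc=0xCA8F63 -> emit CA 8F 63, reset; bytes_emitted=9
After char 12 ('j'=35): chars_in_quartet=1 acc=0x23 bytes_emitted=9
After char 13 ('w'=48): chars_in_quartet=2 acc=0x8F0 bytes_emitted=9
Padding '==': partial quartet acc=0x8F0 -> emit 8F; bytes_emitted=10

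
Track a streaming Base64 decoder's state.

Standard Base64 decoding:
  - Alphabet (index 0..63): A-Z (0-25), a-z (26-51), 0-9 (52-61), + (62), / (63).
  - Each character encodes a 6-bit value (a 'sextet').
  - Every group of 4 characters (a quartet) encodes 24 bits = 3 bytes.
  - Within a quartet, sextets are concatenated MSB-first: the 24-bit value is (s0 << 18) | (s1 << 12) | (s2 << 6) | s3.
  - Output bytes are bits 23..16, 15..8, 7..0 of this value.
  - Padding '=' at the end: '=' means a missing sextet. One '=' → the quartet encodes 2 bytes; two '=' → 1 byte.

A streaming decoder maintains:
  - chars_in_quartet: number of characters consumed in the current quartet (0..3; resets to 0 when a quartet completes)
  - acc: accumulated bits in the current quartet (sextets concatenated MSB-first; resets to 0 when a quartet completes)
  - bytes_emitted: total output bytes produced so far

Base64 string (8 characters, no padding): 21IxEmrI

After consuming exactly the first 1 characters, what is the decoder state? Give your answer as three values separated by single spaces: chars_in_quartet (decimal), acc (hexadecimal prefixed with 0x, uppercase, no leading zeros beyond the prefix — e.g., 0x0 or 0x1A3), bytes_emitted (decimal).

Answer: 1 0x36 0

Derivation:
After char 0 ('2'=54): chars_in_quartet=1 acc=0x36 bytes_emitted=0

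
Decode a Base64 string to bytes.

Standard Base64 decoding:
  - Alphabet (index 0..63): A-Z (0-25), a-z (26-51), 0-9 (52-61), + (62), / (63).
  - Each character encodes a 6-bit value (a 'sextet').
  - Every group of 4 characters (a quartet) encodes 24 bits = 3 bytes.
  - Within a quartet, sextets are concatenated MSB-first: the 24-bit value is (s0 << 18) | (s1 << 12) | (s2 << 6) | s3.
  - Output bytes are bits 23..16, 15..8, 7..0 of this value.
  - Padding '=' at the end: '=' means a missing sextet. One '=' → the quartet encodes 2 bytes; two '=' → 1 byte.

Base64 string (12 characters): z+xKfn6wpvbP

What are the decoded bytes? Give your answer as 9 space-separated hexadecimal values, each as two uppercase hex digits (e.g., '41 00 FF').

Answer: CF EC 4A 7E 7E B0 A6 F6 CF

Derivation:
After char 0 ('z'=51): chars_in_quartet=1 acc=0x33 bytes_emitted=0
After char 1 ('+'=62): chars_in_quartet=2 acc=0xCFE bytes_emitted=0
After char 2 ('x'=49): chars_in_quartet=3 acc=0x33FB1 bytes_emitted=0
After char 3 ('K'=10): chars_in_quartet=4 acc=0xCFEC4A -> emit CF EC 4A, reset; bytes_emitted=3
After char 4 ('f'=31): chars_in_quartet=1 acc=0x1F bytes_emitted=3
After char 5 ('n'=39): chars_in_quartet=2 acc=0x7E7 bytes_emitted=3
After char 6 ('6'=58): chars_in_quartet=3 acc=0x1F9FA bytes_emitted=3
After char 7 ('w'=48): chars_in_quartet=4 acc=0x7E7EB0 -> emit 7E 7E B0, reset; bytes_emitted=6
After char 8 ('p'=41): chars_in_quartet=1 acc=0x29 bytes_emitted=6
After char 9 ('v'=47): chars_in_quartet=2 acc=0xA6F bytes_emitted=6
After char 10 ('b'=27): chars_in_quartet=3 acc=0x29BDB bytes_emitted=6
After char 11 ('P'=15): chars_in_quartet=4 acc=0xA6F6CF -> emit A6 F6 CF, reset; bytes_emitted=9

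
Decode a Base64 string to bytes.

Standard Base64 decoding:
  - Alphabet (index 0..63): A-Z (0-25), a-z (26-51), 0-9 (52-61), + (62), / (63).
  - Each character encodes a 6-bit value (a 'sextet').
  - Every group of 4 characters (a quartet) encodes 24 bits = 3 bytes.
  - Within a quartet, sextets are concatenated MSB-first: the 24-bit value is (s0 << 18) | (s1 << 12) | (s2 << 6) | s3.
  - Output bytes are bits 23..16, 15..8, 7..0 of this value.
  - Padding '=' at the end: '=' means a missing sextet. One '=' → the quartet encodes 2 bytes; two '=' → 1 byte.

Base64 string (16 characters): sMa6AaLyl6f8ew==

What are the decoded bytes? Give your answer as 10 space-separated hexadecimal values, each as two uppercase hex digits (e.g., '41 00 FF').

Answer: B0 C6 BA 01 A2 F2 97 A7 FC 7B

Derivation:
After char 0 ('s'=44): chars_in_quartet=1 acc=0x2C bytes_emitted=0
After char 1 ('M'=12): chars_in_quartet=2 acc=0xB0C bytes_emitted=0
After char 2 ('a'=26): chars_in_quartet=3 acc=0x2C31A bytes_emitted=0
After char 3 ('6'=58): chars_in_quartet=4 acc=0xB0C6BA -> emit B0 C6 BA, reset; bytes_emitted=3
After char 4 ('A'=0): chars_in_quartet=1 acc=0x0 bytes_emitted=3
After char 5 ('a'=26): chars_in_quartet=2 acc=0x1A bytes_emitted=3
After char 6 ('L'=11): chars_in_quartet=3 acc=0x68B bytes_emitted=3
After char 7 ('y'=50): chars_in_quartet=4 acc=0x1A2F2 -> emit 01 A2 F2, reset; bytes_emitted=6
After char 8 ('l'=37): chars_in_quartet=1 acc=0x25 bytes_emitted=6
After char 9 ('6'=58): chars_in_quartet=2 acc=0x97A bytes_emitted=6
After char 10 ('f'=31): chars_in_quartet=3 acc=0x25E9F bytes_emitted=6
After char 11 ('8'=60): chars_in_quartet=4 acc=0x97A7FC -> emit 97 A7 FC, reset; bytes_emitted=9
After char 12 ('e'=30): chars_in_quartet=1 acc=0x1E bytes_emitted=9
After char 13 ('w'=48): chars_in_quartet=2 acc=0x7B0 bytes_emitted=9
Padding '==': partial quartet acc=0x7B0 -> emit 7B; bytes_emitted=10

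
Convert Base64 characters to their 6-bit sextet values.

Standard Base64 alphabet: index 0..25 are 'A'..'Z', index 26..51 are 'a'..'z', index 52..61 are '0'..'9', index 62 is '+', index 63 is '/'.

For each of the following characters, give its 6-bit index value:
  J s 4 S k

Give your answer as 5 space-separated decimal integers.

Answer: 9 44 56 18 36

Derivation:
'J': A..Z range, ord('J') − ord('A') = 9
's': a..z range, 26 + ord('s') − ord('a') = 44
'4': 0..9 range, 52 + ord('4') − ord('0') = 56
'S': A..Z range, ord('S') − ord('A') = 18
'k': a..z range, 26 + ord('k') − ord('a') = 36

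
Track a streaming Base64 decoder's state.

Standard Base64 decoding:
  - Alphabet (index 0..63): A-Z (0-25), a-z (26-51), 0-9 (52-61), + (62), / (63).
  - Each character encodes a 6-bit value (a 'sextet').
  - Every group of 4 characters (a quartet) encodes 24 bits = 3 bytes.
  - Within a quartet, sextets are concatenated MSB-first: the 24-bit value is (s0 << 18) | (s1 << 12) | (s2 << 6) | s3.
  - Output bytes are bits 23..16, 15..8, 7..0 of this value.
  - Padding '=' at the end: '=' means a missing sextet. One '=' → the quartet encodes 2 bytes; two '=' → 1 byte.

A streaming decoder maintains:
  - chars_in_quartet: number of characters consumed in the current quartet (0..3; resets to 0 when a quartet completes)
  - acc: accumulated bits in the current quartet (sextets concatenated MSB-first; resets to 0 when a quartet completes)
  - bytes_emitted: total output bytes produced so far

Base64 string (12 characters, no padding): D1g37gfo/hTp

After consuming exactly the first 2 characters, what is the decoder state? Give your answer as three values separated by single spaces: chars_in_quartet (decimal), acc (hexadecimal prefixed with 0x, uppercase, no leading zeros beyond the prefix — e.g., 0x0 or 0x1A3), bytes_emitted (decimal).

After char 0 ('D'=3): chars_in_quartet=1 acc=0x3 bytes_emitted=0
After char 1 ('1'=53): chars_in_quartet=2 acc=0xF5 bytes_emitted=0

Answer: 2 0xF5 0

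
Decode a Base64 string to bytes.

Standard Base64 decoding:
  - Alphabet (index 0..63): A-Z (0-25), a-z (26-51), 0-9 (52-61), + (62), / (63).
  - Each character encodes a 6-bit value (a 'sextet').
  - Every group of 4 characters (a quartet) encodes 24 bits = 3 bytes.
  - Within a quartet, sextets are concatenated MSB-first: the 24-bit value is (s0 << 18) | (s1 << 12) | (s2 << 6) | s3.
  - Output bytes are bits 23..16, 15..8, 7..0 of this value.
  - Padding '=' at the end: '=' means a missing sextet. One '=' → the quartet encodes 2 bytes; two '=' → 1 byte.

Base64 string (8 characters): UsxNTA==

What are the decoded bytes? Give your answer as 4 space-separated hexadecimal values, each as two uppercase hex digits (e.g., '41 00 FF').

Answer: 52 CC 4D 4C

Derivation:
After char 0 ('U'=20): chars_in_quartet=1 acc=0x14 bytes_emitted=0
After char 1 ('s'=44): chars_in_quartet=2 acc=0x52C bytes_emitted=0
After char 2 ('x'=49): chars_in_quartet=3 acc=0x14B31 bytes_emitted=0
After char 3 ('N'=13): chars_in_quartet=4 acc=0x52CC4D -> emit 52 CC 4D, reset; bytes_emitted=3
After char 4 ('T'=19): chars_in_quartet=1 acc=0x13 bytes_emitted=3
After char 5 ('A'=0): chars_in_quartet=2 acc=0x4C0 bytes_emitted=3
Padding '==': partial quartet acc=0x4C0 -> emit 4C; bytes_emitted=4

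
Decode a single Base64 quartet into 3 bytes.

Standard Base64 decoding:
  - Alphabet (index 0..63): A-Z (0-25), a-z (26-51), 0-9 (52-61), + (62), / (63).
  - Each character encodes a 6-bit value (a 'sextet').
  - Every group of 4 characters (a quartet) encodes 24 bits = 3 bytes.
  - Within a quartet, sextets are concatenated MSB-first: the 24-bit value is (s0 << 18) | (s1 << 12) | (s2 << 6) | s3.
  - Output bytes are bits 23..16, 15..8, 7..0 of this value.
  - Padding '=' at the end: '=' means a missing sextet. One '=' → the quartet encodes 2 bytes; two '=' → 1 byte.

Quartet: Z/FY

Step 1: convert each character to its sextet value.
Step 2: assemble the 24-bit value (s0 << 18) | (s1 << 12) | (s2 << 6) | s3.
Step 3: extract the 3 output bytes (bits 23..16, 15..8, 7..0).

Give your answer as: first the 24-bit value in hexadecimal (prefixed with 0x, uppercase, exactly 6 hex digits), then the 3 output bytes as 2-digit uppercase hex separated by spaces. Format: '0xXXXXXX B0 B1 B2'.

Sextets: Z=25, /=63, F=5, Y=24
24-bit: (25<<18) | (63<<12) | (5<<6) | 24
      = 0x640000 | 0x03F000 | 0x000140 | 0x000018
      = 0x67F158
Bytes: (v>>16)&0xFF=67, (v>>8)&0xFF=F1, v&0xFF=58

Answer: 0x67F158 67 F1 58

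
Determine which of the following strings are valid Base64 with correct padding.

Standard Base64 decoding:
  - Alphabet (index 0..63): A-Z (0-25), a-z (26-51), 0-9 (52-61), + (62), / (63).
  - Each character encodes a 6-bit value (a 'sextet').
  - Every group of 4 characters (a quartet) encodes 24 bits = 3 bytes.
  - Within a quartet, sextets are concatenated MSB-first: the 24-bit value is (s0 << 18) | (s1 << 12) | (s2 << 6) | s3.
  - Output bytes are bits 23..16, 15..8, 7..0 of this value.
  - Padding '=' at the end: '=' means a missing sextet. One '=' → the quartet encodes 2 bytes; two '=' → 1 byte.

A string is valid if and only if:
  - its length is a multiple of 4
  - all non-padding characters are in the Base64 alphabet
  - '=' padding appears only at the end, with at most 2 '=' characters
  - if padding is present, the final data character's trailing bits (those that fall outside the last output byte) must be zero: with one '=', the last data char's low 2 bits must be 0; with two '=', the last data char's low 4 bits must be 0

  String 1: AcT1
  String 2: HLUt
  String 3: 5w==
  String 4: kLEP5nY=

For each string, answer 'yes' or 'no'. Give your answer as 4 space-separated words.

Answer: yes yes yes yes

Derivation:
String 1: 'AcT1' → valid
String 2: 'HLUt' → valid
String 3: '5w==' → valid
String 4: 'kLEP5nY=' → valid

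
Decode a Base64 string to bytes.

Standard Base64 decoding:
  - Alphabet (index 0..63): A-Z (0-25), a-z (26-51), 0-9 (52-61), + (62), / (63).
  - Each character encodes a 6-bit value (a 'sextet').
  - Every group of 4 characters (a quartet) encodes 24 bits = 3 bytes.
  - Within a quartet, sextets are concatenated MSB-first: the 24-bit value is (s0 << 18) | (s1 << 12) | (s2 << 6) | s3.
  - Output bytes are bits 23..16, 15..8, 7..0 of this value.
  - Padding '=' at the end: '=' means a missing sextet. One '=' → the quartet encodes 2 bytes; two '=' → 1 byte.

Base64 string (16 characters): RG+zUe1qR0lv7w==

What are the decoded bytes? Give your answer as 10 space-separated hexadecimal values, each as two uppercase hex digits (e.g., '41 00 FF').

Answer: 44 6F B3 51 ED 6A 47 49 6F EF

Derivation:
After char 0 ('R'=17): chars_in_quartet=1 acc=0x11 bytes_emitted=0
After char 1 ('G'=6): chars_in_quartet=2 acc=0x446 bytes_emitted=0
After char 2 ('+'=62): chars_in_quartet=3 acc=0x111BE bytes_emitted=0
After char 3 ('z'=51): chars_in_quartet=4 acc=0x446FB3 -> emit 44 6F B3, reset; bytes_emitted=3
After char 4 ('U'=20): chars_in_quartet=1 acc=0x14 bytes_emitted=3
After char 5 ('e'=30): chars_in_quartet=2 acc=0x51E bytes_emitted=3
After char 6 ('1'=53): chars_in_quartet=3 acc=0x147B5 bytes_emitted=3
After char 7 ('q'=42): chars_in_quartet=4 acc=0x51ED6A -> emit 51 ED 6A, reset; bytes_emitted=6
After char 8 ('R'=17): chars_in_quartet=1 acc=0x11 bytes_emitted=6
After char 9 ('0'=52): chars_in_quartet=2 acc=0x474 bytes_emitted=6
After char 10 ('l'=37): chars_in_quartet=3 acc=0x11D25 bytes_emitted=6
After char 11 ('v'=47): chars_in_quartet=4 acc=0x47496F -> emit 47 49 6F, reset; bytes_emitted=9
After char 12 ('7'=59): chars_in_quartet=1 acc=0x3B bytes_emitted=9
After char 13 ('w'=48): chars_in_quartet=2 acc=0xEF0 bytes_emitted=9
Padding '==': partial quartet acc=0xEF0 -> emit EF; bytes_emitted=10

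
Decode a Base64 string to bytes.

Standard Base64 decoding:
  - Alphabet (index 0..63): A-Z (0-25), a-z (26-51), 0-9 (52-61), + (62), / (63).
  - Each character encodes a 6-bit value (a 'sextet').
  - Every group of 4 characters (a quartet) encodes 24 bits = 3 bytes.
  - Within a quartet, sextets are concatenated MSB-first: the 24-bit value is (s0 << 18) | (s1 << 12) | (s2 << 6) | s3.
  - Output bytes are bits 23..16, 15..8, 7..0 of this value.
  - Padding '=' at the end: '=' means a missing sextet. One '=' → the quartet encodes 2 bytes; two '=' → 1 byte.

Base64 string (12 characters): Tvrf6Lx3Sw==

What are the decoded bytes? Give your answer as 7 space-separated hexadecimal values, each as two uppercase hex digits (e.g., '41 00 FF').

Answer: 4E FA DF E8 BC 77 4B

Derivation:
After char 0 ('T'=19): chars_in_quartet=1 acc=0x13 bytes_emitted=0
After char 1 ('v'=47): chars_in_quartet=2 acc=0x4EF bytes_emitted=0
After char 2 ('r'=43): chars_in_quartet=3 acc=0x13BEB bytes_emitted=0
After char 3 ('f'=31): chars_in_quartet=4 acc=0x4EFADF -> emit 4E FA DF, reset; bytes_emitted=3
After char 4 ('6'=58): chars_in_quartet=1 acc=0x3A bytes_emitted=3
After char 5 ('L'=11): chars_in_quartet=2 acc=0xE8B bytes_emitted=3
After char 6 ('x'=49): chars_in_quartet=3 acc=0x3A2F1 bytes_emitted=3
After char 7 ('3'=55): chars_in_quartet=4 acc=0xE8BC77 -> emit E8 BC 77, reset; bytes_emitted=6
After char 8 ('S'=18): chars_in_quartet=1 acc=0x12 bytes_emitted=6
After char 9 ('w'=48): chars_in_quartet=2 acc=0x4B0 bytes_emitted=6
Padding '==': partial quartet acc=0x4B0 -> emit 4B; bytes_emitted=7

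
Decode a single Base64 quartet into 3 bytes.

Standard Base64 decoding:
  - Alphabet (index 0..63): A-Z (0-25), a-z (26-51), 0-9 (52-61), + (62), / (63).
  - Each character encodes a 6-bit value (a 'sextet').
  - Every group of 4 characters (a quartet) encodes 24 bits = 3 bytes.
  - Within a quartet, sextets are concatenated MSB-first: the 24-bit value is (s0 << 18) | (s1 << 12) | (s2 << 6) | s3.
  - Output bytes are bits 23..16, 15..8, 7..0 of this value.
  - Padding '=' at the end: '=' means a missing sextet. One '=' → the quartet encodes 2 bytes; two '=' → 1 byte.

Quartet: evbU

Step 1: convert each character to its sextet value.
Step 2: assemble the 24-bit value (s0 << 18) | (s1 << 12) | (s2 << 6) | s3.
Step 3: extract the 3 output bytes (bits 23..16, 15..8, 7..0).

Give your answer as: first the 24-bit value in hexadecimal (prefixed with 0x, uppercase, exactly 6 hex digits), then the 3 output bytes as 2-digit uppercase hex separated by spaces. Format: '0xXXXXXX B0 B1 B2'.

Sextets: e=30, v=47, b=27, U=20
24-bit: (30<<18) | (47<<12) | (27<<6) | 20
      = 0x780000 | 0x02F000 | 0x0006C0 | 0x000014
      = 0x7AF6D4
Bytes: (v>>16)&0xFF=7A, (v>>8)&0xFF=F6, v&0xFF=D4

Answer: 0x7AF6D4 7A F6 D4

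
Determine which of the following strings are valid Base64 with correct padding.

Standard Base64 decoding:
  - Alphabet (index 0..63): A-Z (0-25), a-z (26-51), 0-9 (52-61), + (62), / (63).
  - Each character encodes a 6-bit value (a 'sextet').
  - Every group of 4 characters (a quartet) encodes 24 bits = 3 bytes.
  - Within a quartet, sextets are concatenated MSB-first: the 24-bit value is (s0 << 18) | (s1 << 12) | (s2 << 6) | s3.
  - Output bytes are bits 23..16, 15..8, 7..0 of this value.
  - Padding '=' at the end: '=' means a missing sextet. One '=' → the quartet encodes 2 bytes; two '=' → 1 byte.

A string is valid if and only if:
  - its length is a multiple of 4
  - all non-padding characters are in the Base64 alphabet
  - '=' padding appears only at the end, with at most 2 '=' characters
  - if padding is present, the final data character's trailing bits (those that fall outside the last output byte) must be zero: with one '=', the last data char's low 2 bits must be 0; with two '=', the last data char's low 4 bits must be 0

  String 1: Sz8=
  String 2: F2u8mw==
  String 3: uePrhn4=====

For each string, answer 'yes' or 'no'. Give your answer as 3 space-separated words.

String 1: 'Sz8=' → valid
String 2: 'F2u8mw==' → valid
String 3: 'uePrhn4=====' → invalid (5 pad chars (max 2))

Answer: yes yes no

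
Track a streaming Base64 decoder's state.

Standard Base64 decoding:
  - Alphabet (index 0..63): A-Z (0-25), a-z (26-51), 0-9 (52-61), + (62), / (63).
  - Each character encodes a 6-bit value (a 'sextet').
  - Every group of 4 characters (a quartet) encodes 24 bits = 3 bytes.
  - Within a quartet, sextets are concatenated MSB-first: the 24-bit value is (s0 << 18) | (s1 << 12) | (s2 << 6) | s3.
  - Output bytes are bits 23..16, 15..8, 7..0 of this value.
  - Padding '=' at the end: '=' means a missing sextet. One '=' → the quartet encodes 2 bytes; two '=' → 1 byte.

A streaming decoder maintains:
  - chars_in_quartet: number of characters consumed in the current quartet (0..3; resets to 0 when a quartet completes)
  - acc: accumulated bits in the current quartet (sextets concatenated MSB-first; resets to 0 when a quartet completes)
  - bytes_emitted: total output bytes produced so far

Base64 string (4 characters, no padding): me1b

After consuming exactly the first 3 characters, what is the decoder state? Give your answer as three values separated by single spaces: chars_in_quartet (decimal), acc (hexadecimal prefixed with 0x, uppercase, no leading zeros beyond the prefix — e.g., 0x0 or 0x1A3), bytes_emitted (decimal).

After char 0 ('m'=38): chars_in_quartet=1 acc=0x26 bytes_emitted=0
After char 1 ('e'=30): chars_in_quartet=2 acc=0x99E bytes_emitted=0
After char 2 ('1'=53): chars_in_quartet=3 acc=0x267B5 bytes_emitted=0

Answer: 3 0x267B5 0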